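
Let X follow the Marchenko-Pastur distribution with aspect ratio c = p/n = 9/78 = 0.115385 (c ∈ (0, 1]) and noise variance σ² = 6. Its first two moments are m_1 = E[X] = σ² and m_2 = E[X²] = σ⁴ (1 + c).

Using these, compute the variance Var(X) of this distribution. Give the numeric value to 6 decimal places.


m_1 = E[X] = σ² = 6, so m_1² = 36.
m_2 = E[X²] = σ⁴ (1 + c) = 36 · (1 + 0.115385) = 36 · 1.115385 = 40.153846.
(Note m_2 − m_1² simplifies to c · σ⁴ = 0.115385 · 36.)

Var(X) = m_2 − m_1² = 40.153846 − 36 = 4.153846.


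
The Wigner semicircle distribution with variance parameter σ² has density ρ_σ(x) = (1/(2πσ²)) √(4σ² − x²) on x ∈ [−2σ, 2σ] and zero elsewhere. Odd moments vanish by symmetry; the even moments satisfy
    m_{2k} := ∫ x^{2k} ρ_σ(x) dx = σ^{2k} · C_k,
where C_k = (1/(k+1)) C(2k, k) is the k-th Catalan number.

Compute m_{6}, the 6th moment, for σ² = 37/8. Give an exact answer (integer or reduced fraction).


By the scaled semicircle moment identity, m_{2k} = σ^{2k} · C_k with k = 3.
C_3 = (1/(k+1)) · C(2k, k) = (1/4) · C(6, 3) = (1/4) · 20 = 5.
σ^{2k} = (σ²)^k = (37/8)^3 = 50653/512.

Therefore m_{6} = σ^{6} · C_3 = (50653/512) · 5 = 253265/512.


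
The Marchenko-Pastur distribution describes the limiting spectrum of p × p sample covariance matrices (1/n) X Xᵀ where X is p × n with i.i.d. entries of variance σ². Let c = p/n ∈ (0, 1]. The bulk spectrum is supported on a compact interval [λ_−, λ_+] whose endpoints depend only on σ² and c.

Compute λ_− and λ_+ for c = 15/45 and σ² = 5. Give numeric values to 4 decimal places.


c = 15/45 = 0.333333; √c = 0.577350.
λ_− = σ² (1 − √c)² = 5 · (1 − 0.577350)² = 5 · (0.422650)² = 0.893164.
λ_+ = σ² (1 + √c)² = 5 · (1 + 0.577350)² = 5 · (1.577350)² = 12.440169.

Rounded to 4 decimal places: λ_− ≈ 0.8932, λ_+ ≈ 12.4402.


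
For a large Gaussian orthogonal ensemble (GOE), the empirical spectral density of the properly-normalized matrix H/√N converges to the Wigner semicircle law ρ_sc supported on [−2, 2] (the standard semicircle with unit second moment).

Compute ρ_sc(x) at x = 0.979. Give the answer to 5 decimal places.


ρ_sc(x) = (1/(2π)) √(4 − x²). With x = 0.979:
  4 − x² = 4 − (0.979)² = 4 − 0.958441 = 3.041559.
  √(4 − x²) = 1.744007.
  1/(2π) = 0.159155.
  ρ_sc(0.979) = 0.159155 · 1.744007 = 0.277567.

Rounded to 5 decimal places: ρ_sc(0.979) ≈ 0.27757.


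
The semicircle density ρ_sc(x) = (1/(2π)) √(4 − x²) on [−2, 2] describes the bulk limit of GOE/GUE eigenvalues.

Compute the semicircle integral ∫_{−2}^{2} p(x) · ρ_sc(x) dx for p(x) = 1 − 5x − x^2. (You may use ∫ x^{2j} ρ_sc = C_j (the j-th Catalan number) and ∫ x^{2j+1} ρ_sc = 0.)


Write p(x) = Σ a_i x^i, split into monomials and integrate each against ρ_sc separately.
Using ∫ x^{2j} ρ_sc = C_j = (1/(j+1)) C(2j, j) (Catalan numbers) and ∫ x^{2j+1} ρ_sc = 0 (odd monomials vanish by symmetry):
  i = 0 (even): a_0 · C_{0} = 1 · 1 = 1
  i = 1 (odd): ∫ x^1 ρ_sc = 0 (vanishes)
  i = 2 (even): a_2 · C_{1} = -1 · 1 = -1

Summing the contributions: ∫_{−2}^{2} p(x) ρ_sc(x) dx = 1 + (-1) = 0.


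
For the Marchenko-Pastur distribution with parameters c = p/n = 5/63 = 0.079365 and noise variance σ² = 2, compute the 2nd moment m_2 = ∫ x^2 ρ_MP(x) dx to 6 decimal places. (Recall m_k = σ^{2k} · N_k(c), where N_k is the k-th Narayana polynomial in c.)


E[X²] = σ⁴ (1 + c) (second MP moment). With σ² = 2 (so σ⁴ = 4) and c = 5/63 = 0.079365: E[X²] = 4 · (1 + 0.079365) = 4 · 1.079365.

So E[X^2] = 4.317460.


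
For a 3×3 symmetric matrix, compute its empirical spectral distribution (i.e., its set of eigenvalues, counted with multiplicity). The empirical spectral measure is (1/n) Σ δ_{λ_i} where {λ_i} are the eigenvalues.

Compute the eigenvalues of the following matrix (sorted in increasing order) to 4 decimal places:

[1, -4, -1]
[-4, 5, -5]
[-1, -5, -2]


Since M is real symmetric, all three eigenvalues are real; they are the roots of det(λI − M) = λ³ − (tr M) λ² + s λ − det M, where s is the sum of the principal 2×2 minors.
tr M = 1 + 5 + (-2) = 4.
s = (1·5 − (-4)²) + (1·(-2) − (-1)²) + (5·(-2) − (-5)²) = -11 + (-3) + (-35) = -49.
det M (expand along row 1) = 1·(-35) − (-4)·3 + (-1)·25 = -48.
Characteristic polynomial: λ³ − 4λ² − 49λ + 48 = 0.
Substitute λ = y + (tr M)/3 = y + 1.333333 to remove the quadratic term: y³ + p·y + q = 0 with p = s − (tr M)²/3 = -54.333333 and q = −2(tr M)³/27 + (tr M)·s/3 − det M = -22.074074.
Three real roots ⇒ use the trigonometric (Viète) form: r = 2√(−p/3) = 8.511430, φ = arccos(3q/(p·r)) = arccos(0.143197) = 1.427105 rad.
y_k = r·cos(φ/3 − 2πk/3) for k = 0, 1, 2 gives y = 7.566420, -0.407517, -7.158903.
λ_k = y_k + 1.333333 gives λ = 8.8998, 0.9258, -5.8256 (check: the sum is 4.0000 = tr M).

Eigenvalues sorted in increasing order: [-5.8256, 0.9258, 8.8998].


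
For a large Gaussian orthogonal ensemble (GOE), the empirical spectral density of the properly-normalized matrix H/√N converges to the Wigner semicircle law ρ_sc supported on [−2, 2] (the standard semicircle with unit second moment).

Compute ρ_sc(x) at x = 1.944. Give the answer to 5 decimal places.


ρ_sc(x) = (1/(2π)) √(4 − x²). With x = 1.944:
  4 − x² = 4 − (1.944)² = 4 − 3.779136 = 0.220864.
  √(4 − x²) = 0.469962.
  1/(2π) = 0.159155.
  ρ_sc(1.944) = 0.159155 · 0.469962 = 0.074797.

Rounded to 5 decimal places: ρ_sc(1.944) ≈ 0.07480.


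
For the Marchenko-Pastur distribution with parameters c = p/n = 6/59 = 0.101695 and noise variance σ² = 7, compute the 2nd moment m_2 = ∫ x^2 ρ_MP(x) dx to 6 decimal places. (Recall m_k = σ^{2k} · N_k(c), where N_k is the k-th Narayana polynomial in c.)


E[X²] = σ⁴ (1 + c) (second MP moment). With σ² = 7 (so σ⁴ = 49) and c = 6/59 = 0.101695: E[X²] = 49 · (1 + 0.101695) = 49 · 1.101695.

So E[X^2] = 53.983051.


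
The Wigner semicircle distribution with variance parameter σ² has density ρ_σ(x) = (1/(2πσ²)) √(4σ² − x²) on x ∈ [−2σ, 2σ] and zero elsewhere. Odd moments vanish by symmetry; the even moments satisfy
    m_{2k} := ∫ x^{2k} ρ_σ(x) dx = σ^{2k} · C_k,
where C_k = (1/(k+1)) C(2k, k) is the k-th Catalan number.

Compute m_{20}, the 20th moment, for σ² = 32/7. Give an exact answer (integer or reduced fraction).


By the scaled semicircle moment identity, m_{2k} = σ^{2k} · C_k with k = 10.
C_10 = (1/(k+1)) · C(2k, k) = (1/11) · C(20, 10) = (1/11) · 184756 = 16796.
σ^{2k} = (σ²)^k = (32/7)^10 = 1125899906842624/282475249.

Therefore m_{20} = σ^{20} · C_10 = (1125899906842624/282475249) · 16796 = 18910614835328712704/282475249.


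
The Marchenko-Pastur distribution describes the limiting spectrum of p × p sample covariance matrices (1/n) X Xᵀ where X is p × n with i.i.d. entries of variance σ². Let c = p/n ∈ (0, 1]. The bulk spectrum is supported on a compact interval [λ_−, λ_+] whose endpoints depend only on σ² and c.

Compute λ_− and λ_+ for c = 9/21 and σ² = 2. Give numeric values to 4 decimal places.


c = 9/21 = 0.428571; √c = 0.654654.
λ_− = σ² (1 − √c)² = 2 · (1 − 0.654654)² = 2 · (0.345346)² = 0.238528.
λ_+ = σ² (1 + √c)² = 2 · (1 + 0.654654)² = 2 · (1.654654)² = 5.475758.

Rounded to 4 decimal places: λ_− ≈ 0.2385, λ_+ ≈ 5.4758.


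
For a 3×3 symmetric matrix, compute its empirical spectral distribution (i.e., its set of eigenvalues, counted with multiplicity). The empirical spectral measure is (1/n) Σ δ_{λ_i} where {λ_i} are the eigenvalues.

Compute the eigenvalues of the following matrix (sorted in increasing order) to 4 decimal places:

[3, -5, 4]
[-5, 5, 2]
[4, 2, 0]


Since M is real symmetric, all three eigenvalues are real; they are the roots of det(λI − M) = λ³ − (tr M) λ² + s λ − det M, where s is the sum of the principal 2×2 minors.
tr M = 3 + 5 + 0 = 8.
s = (3·5 − (-5)²) + (3·0 − 4²) + (5·0 − 2²) = -10 + (-16) + (-4) = -30.
det M (expand along row 1) = 3·(-4) − (-5)·(-8) + 4·(-30) = -172.
Characteristic polynomial: λ³ − 8λ² − 30λ + 172 = 0.
Substitute λ = y + (tr M)/3 = y + 2.666667 to remove the quadratic term: y³ + p·y + q = 0 with p = s − (tr M)²/3 = -51.333333 and q = −2(tr M)³/27 + (tr M)·s/3 − det M = 54.074074.
Three real roots ⇒ use the trigonometric (Viète) form: r = 2√(−p/3) = 8.273116, φ = arccos(3q/(p·r)) = arccos(-0.381981) = 1.962735 rad.
y_k = r·cos(φ/3 − 2πk/3) for k = 0, 1, 2 gives y = 6.564780, 1.077780, -7.642560.
λ_k = y_k + 2.666667 gives λ = 9.2314, 3.7444, -4.9759 (check: the sum is 8.0000 = tr M).

Eigenvalues sorted in increasing order: [-4.9759, 3.7444, 9.2314].


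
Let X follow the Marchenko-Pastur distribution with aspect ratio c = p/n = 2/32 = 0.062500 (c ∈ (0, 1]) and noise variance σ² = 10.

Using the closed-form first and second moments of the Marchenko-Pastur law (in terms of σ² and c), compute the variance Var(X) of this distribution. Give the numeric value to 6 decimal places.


Recall the MP moments m_1 = E[X] = σ² and m_2 = E[X²] = σ⁴ (1 + c).
m_1 = E[X] = σ² = 10, so m_1² = 100.
m_2 = E[X²] = σ⁴ (1 + c) = 100 · (1 + 0.062500) = 100 · 1.062500 = 106.250000.
(Note m_2 − m_1² simplifies to c · σ⁴ = 0.062500 · 100.)

Var(X) = m_2 − m_1² = 106.250000 − 100 = 6.250000.


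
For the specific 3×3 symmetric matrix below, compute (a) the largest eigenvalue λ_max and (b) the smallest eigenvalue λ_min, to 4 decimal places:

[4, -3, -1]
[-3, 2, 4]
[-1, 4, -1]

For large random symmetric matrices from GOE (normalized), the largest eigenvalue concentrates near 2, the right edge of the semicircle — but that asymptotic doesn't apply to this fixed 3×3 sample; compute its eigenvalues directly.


Since M is real symmetric, all three eigenvalues are real; they are the roots of det(λI − M) = λ³ − (tr M) λ² + s λ − det M, where s is the sum of the principal 2×2 minors.
tr M = 4 + 2 + (-1) = 5.
s = (4·2 − (-3)²) + (4·(-1) − (-1)²) + (2·(-1) − 4²) = -1 + (-5) + (-18) = -24.
det M (expand along row 1) = 4·(-18) − (-3)·7 + (-1)·(-10) = -41.
Characteristic polynomial: λ³ − 5λ² − 24λ + 41 = 0.
Substitute λ = y + (tr M)/3 = y + 1.666667 to remove the quadratic term: y³ + p·y + q = 0 with p = s − (tr M)²/3 = -32.333333 and q = −2(tr M)³/27 + (tr M)·s/3 − det M = -8.259259.
Three real roots ⇒ use the trigonometric (Viète) form: r = 2√(−p/3) = 6.565905, φ = arccos(3q/(p·r)) = arccos(0.116712) = 1.453817 rad.
y_k = r·cos(φ/3 − 2πk/3) for k = 0, 1, 2 gives y = 5.809898, -0.255960, -5.553939.
λ_k = y_k + 1.666667 gives λ = 7.4766, 1.4107, -3.8873 (check: the sum is 5.0000 = tr M).

Hence λ_max = 7.4766 and λ_min = -3.8873.


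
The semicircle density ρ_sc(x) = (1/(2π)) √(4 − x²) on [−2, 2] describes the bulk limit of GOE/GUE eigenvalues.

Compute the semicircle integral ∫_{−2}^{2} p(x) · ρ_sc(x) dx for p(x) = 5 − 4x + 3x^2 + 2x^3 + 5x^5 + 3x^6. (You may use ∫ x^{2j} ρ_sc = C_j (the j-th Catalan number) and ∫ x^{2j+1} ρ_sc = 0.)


Write p(x) = Σ a_i x^i, split into monomials and integrate each against ρ_sc separately.
Using ∫ x^{2j} ρ_sc = C_j = (1/(j+1)) C(2j, j) (Catalan numbers) and ∫ x^{2j+1} ρ_sc = 0 (odd monomials vanish by symmetry):
  i = 0 (even): a_0 · C_{0} = 5 · 1 = 5
  i = 1 (odd): ∫ x^1 ρ_sc = 0 (vanishes)
  i = 2 (even): a_2 · C_{1} = 3 · 1 = 3
  i = 3 (odd): ∫ x^3 ρ_sc = 0 (vanishes)
  i = 5 (odd): ∫ x^5 ρ_sc = 0 (vanishes)
  i = 6 (even): a_6 · C_{3} = 3 · 5 = 15

Summing the contributions: ∫_{−2}^{2} p(x) ρ_sc(x) dx = 5 + 3 + 15 = 23.


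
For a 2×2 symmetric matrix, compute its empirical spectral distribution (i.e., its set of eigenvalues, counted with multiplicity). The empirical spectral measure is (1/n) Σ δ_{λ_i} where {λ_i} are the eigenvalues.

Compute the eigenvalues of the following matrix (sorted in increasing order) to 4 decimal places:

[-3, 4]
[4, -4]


Since M is real symmetric, both eigenvalues are real; they are the roots of det(λI − M) = λ² − (tr M) λ + det M.
tr M = -3 + (-4) = -7.
det M = (-3)·(-4) − 4² = 12 − 16 = -4.
Characteristic polynomial: λ² + 7λ − 4 = 0.
Discriminant Δ = (tr M)² − 4·det M = 49 − (-16) = 65; √Δ = 8.062258.
λ = (tr M ± √Δ)/2 = (-7 ± 8.062258)/2, giving (tr M − √Δ)/2 = -7.5311 and (tr M + √Δ)/2 = 0.5311.

Eigenvalues sorted in increasing order: [-7.5311, 0.5311].


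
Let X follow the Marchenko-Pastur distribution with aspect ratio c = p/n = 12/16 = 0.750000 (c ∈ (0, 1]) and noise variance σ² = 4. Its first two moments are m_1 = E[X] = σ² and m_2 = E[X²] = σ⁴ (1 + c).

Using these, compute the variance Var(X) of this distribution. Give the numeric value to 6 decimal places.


m_1 = E[X] = σ² = 4, so m_1² = 16.
m_2 = E[X²] = σ⁴ (1 + c) = 16 · (1 + 0.750000) = 16 · 1.750000 = 28.000000.
(Note m_2 − m_1² simplifies to c · σ⁴ = 0.750000 · 16.)

Var(X) = m_2 − m_1² = 28.000000 − 16 = 12.000000.


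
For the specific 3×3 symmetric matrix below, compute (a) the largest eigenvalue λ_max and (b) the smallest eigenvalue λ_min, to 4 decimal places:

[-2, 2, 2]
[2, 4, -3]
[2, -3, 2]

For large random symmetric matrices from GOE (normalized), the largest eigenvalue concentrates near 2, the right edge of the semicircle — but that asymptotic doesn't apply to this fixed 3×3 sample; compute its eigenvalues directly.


Since M is real symmetric, all three eigenvalues are real; they are the roots of det(λI − M) = λ³ − (tr M) λ² + s λ − det M, where s is the sum of the principal 2×2 minors.
tr M = -2 + 4 + 2 = 4.
s = ((-2)·4 − 2²) + ((-2)·2 − 2²) + (4·2 − (-3)²) = -12 + (-8) + (-1) = -21.
det M (expand along row 1) = (-2)·(-1) − 2·10 + 2·(-14) = -46.
Characteristic polynomial: λ³ − 4λ² − 21λ + 46 = 0.
Substitute λ = y + (tr M)/3 = y + 1.333333 to remove the quadratic term: y³ + p·y + q = 0 with p = s − (tr M)²/3 = -26.333333 and q = −2(tr M)³/27 + (tr M)·s/3 − det M = 13.259259.
Three real roots ⇒ use the trigonometric (Viète) form: r = 2√(−p/3) = 5.925463, φ = arccos(3q/(p·r)) = arccos(-0.254925) = 1.828566 rad.
y_k = r·cos(φ/3 − 2πk/3) for k = 0, 1, 2 gives y = 4.858415, 0.508510, -5.366925.
λ_k = y_k + 1.333333 gives λ = 6.1917, 1.8418, -4.0336 (check: the sum is 4.0000 = tr M).

Hence λ_max = 6.1917 and λ_min = -4.0336.


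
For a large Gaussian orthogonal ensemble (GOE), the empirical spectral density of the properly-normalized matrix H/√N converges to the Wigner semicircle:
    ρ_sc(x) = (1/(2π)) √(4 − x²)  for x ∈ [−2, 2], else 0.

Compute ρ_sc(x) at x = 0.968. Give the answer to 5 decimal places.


ρ_sc(x) = (1/(2π)) √(4 − x²). With x = 0.968:
  4 − x² = 4 − (0.968)² = 4 − 0.937024 = 3.062976.
  √(4 − x²) = 1.750136.
  1/(2π) = 0.159155.
  ρ_sc(0.968) = 0.159155 · 1.750136 = 0.278543.

Rounded to 5 decimal places: ρ_sc(0.968) ≈ 0.27854.


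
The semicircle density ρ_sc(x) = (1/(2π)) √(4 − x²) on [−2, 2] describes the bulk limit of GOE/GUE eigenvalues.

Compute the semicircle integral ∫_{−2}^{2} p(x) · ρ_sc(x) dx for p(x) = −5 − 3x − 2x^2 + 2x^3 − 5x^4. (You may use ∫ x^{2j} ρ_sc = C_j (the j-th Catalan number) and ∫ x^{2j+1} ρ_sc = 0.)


Write p(x) = Σ a_i x^i, split into monomials and integrate each against ρ_sc separately.
Using ∫ x^{2j} ρ_sc = C_j = (1/(j+1)) C(2j, j) (Catalan numbers) and ∫ x^{2j+1} ρ_sc = 0 (odd monomials vanish by symmetry):
  i = 0 (even): a_0 · C_{0} = -5 · 1 = -5
  i = 1 (odd): ∫ x^1 ρ_sc = 0 (vanishes)
  i = 2 (even): a_2 · C_{1} = -2 · 1 = -2
  i = 3 (odd): ∫ x^3 ρ_sc = 0 (vanishes)
  i = 4 (even): a_4 · C_{2} = -5 · 2 = -10

Summing the contributions: ∫_{−2}^{2} p(x) ρ_sc(x) dx = (-5) + (-2) + (-10) = -17.


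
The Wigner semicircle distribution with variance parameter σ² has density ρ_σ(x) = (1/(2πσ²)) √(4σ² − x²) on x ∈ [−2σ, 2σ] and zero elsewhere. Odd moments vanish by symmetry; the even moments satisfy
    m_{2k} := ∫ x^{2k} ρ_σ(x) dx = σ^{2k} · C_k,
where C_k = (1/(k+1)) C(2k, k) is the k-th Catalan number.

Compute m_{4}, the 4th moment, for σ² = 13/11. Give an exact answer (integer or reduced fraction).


By the scaled semicircle moment identity, m_{2k} = σ^{2k} · C_k with k = 2.
C_2 = (1/(k+1)) · C(2k, k) = (1/3) · C(4, 2) = (1/3) · 6 = 2.
σ^{2k} = (σ²)^k = (13/11)^2 = 169/121.

Therefore m_{4} = σ^{4} · C_2 = (169/121) · 2 = 338/121.


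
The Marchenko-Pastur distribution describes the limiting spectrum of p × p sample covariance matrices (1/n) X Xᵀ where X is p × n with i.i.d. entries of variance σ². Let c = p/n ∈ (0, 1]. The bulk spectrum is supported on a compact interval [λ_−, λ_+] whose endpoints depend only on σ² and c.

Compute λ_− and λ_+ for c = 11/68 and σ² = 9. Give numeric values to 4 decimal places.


c = 11/68 = 0.161765; √c = 0.402200.
λ_− = σ² (1 − √c)² = 9 · (1 − 0.402200)² = 9 · (0.597800)² = 3.216285.
λ_+ = σ² (1 + √c)² = 9 · (1 + 0.402200)² = 9 · (1.402200)² = 17.695479.

Rounded to 4 decimal places: λ_− ≈ 3.2163, λ_+ ≈ 17.6955.


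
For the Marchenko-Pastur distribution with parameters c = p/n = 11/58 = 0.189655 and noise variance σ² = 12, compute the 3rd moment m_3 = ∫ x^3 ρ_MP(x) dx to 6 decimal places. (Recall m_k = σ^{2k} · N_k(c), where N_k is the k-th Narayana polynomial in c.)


E[X³] = σ⁶ (1 + 3c + c²) (third MP moment). With σ² = 12 (so σ⁶ = 1728) and c = 11/58 = 0.189655: E[X³] = 1728 · (1 + 3·0.189655 + (0.189655)²) = 1728 · 1.604935.

So E[X^3] = 2773.326992.


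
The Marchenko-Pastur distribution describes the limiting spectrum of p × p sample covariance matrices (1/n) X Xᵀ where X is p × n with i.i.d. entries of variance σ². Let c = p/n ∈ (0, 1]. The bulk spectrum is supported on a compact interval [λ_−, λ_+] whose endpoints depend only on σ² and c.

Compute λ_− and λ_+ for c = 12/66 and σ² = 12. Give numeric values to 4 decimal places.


c = 12/66 = 0.181818; √c = 0.426401.
λ_− = σ² (1 − √c)² = 12 · (1 − 0.426401)² = 12 · (0.573599)² = 3.948184.
λ_+ = σ² (1 + √c)² = 12 · (1 + 0.426401)² = 12 · (1.426401)² = 24.415453.

Rounded to 4 decimal places: λ_− ≈ 3.9482, λ_+ ≈ 24.4155.


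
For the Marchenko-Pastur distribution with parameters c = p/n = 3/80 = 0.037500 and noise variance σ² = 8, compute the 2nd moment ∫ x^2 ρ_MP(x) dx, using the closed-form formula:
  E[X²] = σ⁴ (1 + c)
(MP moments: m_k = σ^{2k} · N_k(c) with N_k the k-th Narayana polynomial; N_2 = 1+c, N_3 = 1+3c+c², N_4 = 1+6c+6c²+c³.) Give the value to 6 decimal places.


E[X²] = σ⁴ (1 + c) (second MP moment). With σ² = 8 (so σ⁴ = 64) and c = 3/80 = 0.037500: E[X²] = 64 · (1 + 0.037500) = 64 · 1.037500.

So E[X^2] = 66.400000.


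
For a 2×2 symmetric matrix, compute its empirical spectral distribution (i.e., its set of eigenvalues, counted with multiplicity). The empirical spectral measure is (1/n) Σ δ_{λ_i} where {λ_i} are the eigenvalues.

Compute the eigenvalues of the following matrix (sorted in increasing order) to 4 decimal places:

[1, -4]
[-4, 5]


Since M is real symmetric, both eigenvalues are real; they are the roots of det(λI − M) = λ² − (tr M) λ + det M.
tr M = 1 + 5 = 6.
det M = 1·5 − (-4)² = 5 − 16 = -11.
Characteristic polynomial: λ² − 6λ − 11 = 0.
Discriminant Δ = (tr M)² − 4·det M = 36 − (-44) = 80; √Δ = 8.944272.
λ = (tr M ± √Δ)/2 = (6 ± 8.944272)/2, giving (tr M − √Δ)/2 = -1.4721 and (tr M + √Δ)/2 = 7.4721.

Eigenvalues sorted in increasing order: [-1.4721, 7.4721].


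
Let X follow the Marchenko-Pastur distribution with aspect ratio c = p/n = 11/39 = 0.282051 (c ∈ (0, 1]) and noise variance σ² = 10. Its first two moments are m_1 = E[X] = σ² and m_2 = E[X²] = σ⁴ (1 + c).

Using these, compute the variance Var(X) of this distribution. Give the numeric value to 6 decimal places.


m_1 = E[X] = σ² = 10, so m_1² = 100.
m_2 = E[X²] = σ⁴ (1 + c) = 100 · (1 + 0.282051) = 100 · 1.282051 = 128.205128.
(Note m_2 − m_1² simplifies to c · σ⁴ = 0.282051 · 100.)

Var(X) = m_2 − m_1² = 128.205128 − 100 = 28.205128.


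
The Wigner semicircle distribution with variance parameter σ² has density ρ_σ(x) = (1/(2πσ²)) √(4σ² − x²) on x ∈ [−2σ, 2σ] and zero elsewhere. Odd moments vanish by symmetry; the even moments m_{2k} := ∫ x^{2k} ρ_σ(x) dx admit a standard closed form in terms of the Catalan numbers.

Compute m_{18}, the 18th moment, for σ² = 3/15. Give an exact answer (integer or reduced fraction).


By the scaled semicircle moment identity, m_{2k} = σ^{2k} · C_k with k = 9.
C_9 = (1/(k+1)) · C(2k, k) = (1/10) · C(18, 9) = (1/10) · 48620 = 4862.
σ^{2k} = (σ²)^k = (3/15)^9 = 1/1953125.

Therefore m_{18} = σ^{18} · C_9 = (1/1953125) · 4862 = 4862/1953125.


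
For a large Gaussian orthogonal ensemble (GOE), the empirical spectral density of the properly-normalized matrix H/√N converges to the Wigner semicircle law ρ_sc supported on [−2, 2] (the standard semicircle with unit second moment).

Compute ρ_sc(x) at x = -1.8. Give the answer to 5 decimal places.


ρ_sc(x) = (1/(2π)) √(4 − x²). With x = -1.8:
  4 − x² = 4 − (-1.8)² = 4 − 3.240000 = 0.760000.
  √(4 − x²) = 0.871780.
  1/(2π) = 0.159155.
  ρ_sc(-1.8) = 0.159155 · 0.871780 = 0.138748.

Rounded to 5 decimal places: ρ_sc(-1.8) ≈ 0.13875.


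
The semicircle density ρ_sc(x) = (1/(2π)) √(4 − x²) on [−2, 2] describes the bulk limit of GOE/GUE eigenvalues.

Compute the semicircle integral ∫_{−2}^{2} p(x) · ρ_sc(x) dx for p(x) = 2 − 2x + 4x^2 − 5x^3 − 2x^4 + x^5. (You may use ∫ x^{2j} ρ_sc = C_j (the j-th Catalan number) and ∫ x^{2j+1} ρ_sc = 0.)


Write p(x) = Σ a_i x^i, split into monomials and integrate each against ρ_sc separately.
Using ∫ x^{2j} ρ_sc = C_j = (1/(j+1)) C(2j, j) (Catalan numbers) and ∫ x^{2j+1} ρ_sc = 0 (odd monomials vanish by symmetry):
  i = 0 (even): a_0 · C_{0} = 2 · 1 = 2
  i = 1 (odd): ∫ x^1 ρ_sc = 0 (vanishes)
  i = 2 (even): a_2 · C_{1} = 4 · 1 = 4
  i = 3 (odd): ∫ x^3 ρ_sc = 0 (vanishes)
  i = 4 (even): a_4 · C_{2} = -2 · 2 = -4
  i = 5 (odd): ∫ x^5 ρ_sc = 0 (vanishes)

Summing the contributions: ∫_{−2}^{2} p(x) ρ_sc(x) dx = 2 + 4 + (-4) = 2.


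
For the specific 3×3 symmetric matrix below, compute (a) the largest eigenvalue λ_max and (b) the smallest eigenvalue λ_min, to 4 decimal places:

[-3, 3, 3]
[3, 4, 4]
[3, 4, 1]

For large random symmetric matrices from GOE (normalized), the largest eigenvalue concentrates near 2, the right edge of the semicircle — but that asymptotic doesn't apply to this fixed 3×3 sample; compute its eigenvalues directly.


Since M is real symmetric, all three eigenvalues are real; they are the roots of det(λI − M) = λ³ − (tr M) λ² + s λ − det M, where s is the sum of the principal 2×2 minors.
tr M = -3 + 4 + 1 = 2.
s = ((-3)·4 − 3²) + ((-3)·1 − 3²) + (4·1 − 4²) = -21 + (-12) + (-12) = -45.
det M (expand along row 1) = (-3)·(-12) − 3·(-9) + 3·0 = 63.
Characteristic polynomial: λ³ − 2λ² − 45λ − 63 = 0.
Substitute λ = y + (tr M)/3 = y + 0.666667 to remove the quadratic term: y³ + p·y + q = 0 with p = s − (tr M)²/3 = -46.333333 and q = −2(tr M)³/27 + (tr M)·s/3 − det M = -93.592593.
Three real roots ⇒ use the trigonometric (Viète) form: r = 2√(−p/3) = 7.859884, φ = arccos(3q/(p·r)) = arccos(0.770998) = 0.690390 rad.
y_k = r·cos(φ/3 − 2πk/3) for k = 0, 1, 2 gives y = 7.652672, -2.273663, -5.379009.
λ_k = y_k + 0.666667 gives λ = 8.3193, -1.6070, -4.7123 (check: the sum is 2.0000 = tr M).

Hence λ_max = 8.3193 and λ_min = -4.7123.


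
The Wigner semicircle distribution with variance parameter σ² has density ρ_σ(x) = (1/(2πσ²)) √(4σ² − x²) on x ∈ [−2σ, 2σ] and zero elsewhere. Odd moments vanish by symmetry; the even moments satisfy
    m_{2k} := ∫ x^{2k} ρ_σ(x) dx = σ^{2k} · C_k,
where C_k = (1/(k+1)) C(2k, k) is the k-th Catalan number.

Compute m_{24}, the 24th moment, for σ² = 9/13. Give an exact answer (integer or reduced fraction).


By the scaled semicircle moment identity, m_{2k} = σ^{2k} · C_k with k = 12.
C_12 = (1/(k+1)) · C(2k, k) = (1/13) · C(24, 12) = (1/13) · 2704156 = 208012.
σ^{2k} = (σ²)^k = (9/13)^12 = 282429536481/23298085122481.

Therefore m_{24} = σ^{24} · C_12 = (282429536481/23298085122481) · 208012 = 58748732742485772/23298085122481.


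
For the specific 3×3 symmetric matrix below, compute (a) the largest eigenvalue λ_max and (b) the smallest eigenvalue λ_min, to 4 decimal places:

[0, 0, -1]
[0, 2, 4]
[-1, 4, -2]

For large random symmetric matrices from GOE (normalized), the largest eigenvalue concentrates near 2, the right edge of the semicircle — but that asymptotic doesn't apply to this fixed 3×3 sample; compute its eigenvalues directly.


Since M is real symmetric, all three eigenvalues are real; they are the roots of det(λI − M) = λ³ − (tr M) λ² + s λ − det M, where s is the sum of the principal 2×2 minors.
tr M = 0 + 2 + (-2) = 0.
s = (0·2 − 0²) + (0·(-2) − (-1)²) + (2·(-2) − 4²) = 0 + (-1) + (-20) = -21.
det M (expand along row 1) = 0·(-20) − 0·4 + (-1)·2 = -2.
Characteristic polynomial: λ³ − 21λ + 2 = 0.
Substitute λ = y + (tr M)/3 = y + 0.000000 to remove the quadratic term: y³ + p·y + q = 0 with p = s − (tr M)²/3 = -21.000000 and q = −2(tr M)³/27 + (tr M)·s/3 − det M = 2.000000.
Three real roots ⇒ use the trigonometric (Viète) form: r = 2√(−p/3) = 5.291503, φ = arccos(3q/(p·r)) = arccos(-0.053995) = 1.624818 rad.
y_k = r·cos(φ/3 − 2πk/3) for k = 0, 1, 2 gives y = 4.534193, 0.095279, -4.629472.
λ_k = y_k + 0.000000 gives λ = 4.5342, 0.0953, -4.6295 (check: the sum is 0.0000 = tr M).

Hence λ_max = 4.5342 and λ_min = -4.6295.


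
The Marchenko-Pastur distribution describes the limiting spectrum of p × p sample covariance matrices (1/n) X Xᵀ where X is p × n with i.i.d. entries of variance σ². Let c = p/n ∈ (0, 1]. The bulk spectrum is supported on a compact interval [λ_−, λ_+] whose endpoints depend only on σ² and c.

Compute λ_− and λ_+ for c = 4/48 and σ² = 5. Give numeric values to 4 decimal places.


c = 4/48 = 0.083333; √c = 0.288675.
λ_− = σ² (1 − √c)² = 5 · (1 − 0.288675)² = 5 · (0.711325)² = 2.529915.
λ_+ = σ² (1 + √c)² = 5 · (1 + 0.288675)² = 5 · (1.288675)² = 8.303418.

Rounded to 4 decimal places: λ_− ≈ 2.5299, λ_+ ≈ 8.3034.


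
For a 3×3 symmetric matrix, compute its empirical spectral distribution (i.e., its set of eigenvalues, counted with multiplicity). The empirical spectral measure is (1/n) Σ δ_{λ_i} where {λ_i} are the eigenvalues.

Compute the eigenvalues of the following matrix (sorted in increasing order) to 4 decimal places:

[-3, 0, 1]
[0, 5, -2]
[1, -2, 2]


Since M is real symmetric, all three eigenvalues are real; they are the roots of det(λI − M) = λ³ − (tr M) λ² + s λ − det M, where s is the sum of the principal 2×2 minors.
tr M = -3 + 5 + 2 = 4.
s = ((-3)·5 − 0²) + ((-3)·2 − 1²) + (5·2 − (-2)²) = -15 + (-7) + 6 = -16.
det M (expand along row 1) = (-3)·6 − 0·2 + 1·(-5) = -23.
Characteristic polynomial: λ³ − 4λ² − 16λ + 23 = 0.
Substitute λ = y + (tr M)/3 = y + 1.333333 to remove the quadratic term: y³ + p·y + q = 0 with p = s − (tr M)²/3 = -21.333333 and q = −2(tr M)³/27 + (tr M)·s/3 − det M = -3.074074.
Three real roots ⇒ use the trigonometric (Viète) form: r = 2√(−p/3) = 5.333333, φ = arccos(3q/(p·r)) = arccos(0.081055) = 1.489653 rad.
y_k = r·cos(φ/3 − 2πk/3) for k = 0, 1, 2 gives y = 4.689232, -0.144238, -4.544994.
λ_k = y_k + 1.333333 gives λ = 6.0226, 1.1891, -3.2117 (check: the sum is 4.0000 = tr M).

Eigenvalues sorted in increasing order: [-3.2117, 1.1891, 6.0226].


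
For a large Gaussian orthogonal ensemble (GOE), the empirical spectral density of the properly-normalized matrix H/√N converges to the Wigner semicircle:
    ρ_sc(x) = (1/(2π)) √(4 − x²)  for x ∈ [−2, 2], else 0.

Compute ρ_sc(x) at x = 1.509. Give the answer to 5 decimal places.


ρ_sc(x) = (1/(2π)) √(4 − x²). With x = 1.509:
  4 − x² = 4 − (1.509)² = 4 − 2.277081 = 1.722919.
  √(4 − x²) = 1.312600.
  1/(2π) = 0.159155.
  ρ_sc(1.509) = 0.159155 · 1.312600 = 0.208907.

Rounded to 5 decimal places: ρ_sc(1.509) ≈ 0.20891.


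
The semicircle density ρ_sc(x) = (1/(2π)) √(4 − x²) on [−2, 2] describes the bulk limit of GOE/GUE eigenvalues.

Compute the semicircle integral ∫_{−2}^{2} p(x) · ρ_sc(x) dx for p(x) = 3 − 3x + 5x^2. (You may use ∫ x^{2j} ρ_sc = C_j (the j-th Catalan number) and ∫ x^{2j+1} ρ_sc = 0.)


Write p(x) = Σ a_i x^i, split into monomials and integrate each against ρ_sc separately.
Using ∫ x^{2j} ρ_sc = C_j = (1/(j+1)) C(2j, j) (Catalan numbers) and ∫ x^{2j+1} ρ_sc = 0 (odd monomials vanish by symmetry):
  i = 0 (even): a_0 · C_{0} = 3 · 1 = 3
  i = 1 (odd): ∫ x^1 ρ_sc = 0 (vanishes)
  i = 2 (even): a_2 · C_{1} = 5 · 1 = 5

Summing the contributions: ∫_{−2}^{2} p(x) ρ_sc(x) dx = 3 + 5 = 8.


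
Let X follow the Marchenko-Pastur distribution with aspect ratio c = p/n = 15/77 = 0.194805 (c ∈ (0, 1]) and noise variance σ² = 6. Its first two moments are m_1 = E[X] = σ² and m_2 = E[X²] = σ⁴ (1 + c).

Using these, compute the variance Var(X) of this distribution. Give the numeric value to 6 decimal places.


m_1 = E[X] = σ² = 6, so m_1² = 36.
m_2 = E[X²] = σ⁴ (1 + c) = 36 · (1 + 0.194805) = 36 · 1.194805 = 43.012987.
(Note m_2 − m_1² simplifies to c · σ⁴ = 0.194805 · 36.)

Var(X) = m_2 − m_1² = 43.012987 − 36 = 7.012987.


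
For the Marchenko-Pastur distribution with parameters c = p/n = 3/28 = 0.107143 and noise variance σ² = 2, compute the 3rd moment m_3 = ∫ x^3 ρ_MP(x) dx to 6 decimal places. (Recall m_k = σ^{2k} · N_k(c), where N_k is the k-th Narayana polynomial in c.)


E[X³] = σ⁶ (1 + 3c + c²) (third MP moment). With σ² = 2 (so σ⁶ = 8) and c = 3/28 = 0.107143: E[X³] = 8 · (1 + 3·0.107143 + (0.107143)²) = 8 · 1.332908.

So E[X^3] = 10.663265.


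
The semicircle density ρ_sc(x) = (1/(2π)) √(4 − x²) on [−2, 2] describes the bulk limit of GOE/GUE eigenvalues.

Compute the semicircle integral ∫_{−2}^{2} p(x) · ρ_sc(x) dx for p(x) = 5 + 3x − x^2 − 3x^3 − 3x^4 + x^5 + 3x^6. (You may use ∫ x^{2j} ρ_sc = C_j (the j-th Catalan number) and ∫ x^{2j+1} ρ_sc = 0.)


Write p(x) = Σ a_i x^i, split into monomials and integrate each against ρ_sc separately.
Using ∫ x^{2j} ρ_sc = C_j = (1/(j+1)) C(2j, j) (Catalan numbers) and ∫ x^{2j+1} ρ_sc = 0 (odd monomials vanish by symmetry):
  i = 0 (even): a_0 · C_{0} = 5 · 1 = 5
  i = 1 (odd): ∫ x^1 ρ_sc = 0 (vanishes)
  i = 2 (even): a_2 · C_{1} = -1 · 1 = -1
  i = 3 (odd): ∫ x^3 ρ_sc = 0 (vanishes)
  i = 4 (even): a_4 · C_{2} = -3 · 2 = -6
  i = 5 (odd): ∫ x^5 ρ_sc = 0 (vanishes)
  i = 6 (even): a_6 · C_{3} = 3 · 5 = 15

Summing the contributions: ∫_{−2}^{2} p(x) ρ_sc(x) dx = 5 + (-1) + (-6) + 15 = 13.


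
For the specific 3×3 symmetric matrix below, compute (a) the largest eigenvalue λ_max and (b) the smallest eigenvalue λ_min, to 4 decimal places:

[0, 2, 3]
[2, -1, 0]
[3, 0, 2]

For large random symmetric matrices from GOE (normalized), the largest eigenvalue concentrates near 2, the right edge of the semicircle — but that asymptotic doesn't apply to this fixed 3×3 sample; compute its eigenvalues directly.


Since M is real symmetric, all three eigenvalues are real; they are the roots of det(λI − M) = λ³ − (tr M) λ² + s λ − det M, where s is the sum of the principal 2×2 minors.
tr M = 0 + (-1) + 2 = 1.
s = (0·(-1) − 2²) + (0·2 − 3²) + ((-1)·2 − 0²) = -4 + (-9) + (-2) = -15.
det M (expand along row 1) = 0·(-2) − 2·4 + 3·3 = 1.
Characteristic polynomial: λ³ − λ² − 15λ − 1 = 0.
Substitute λ = y + (tr M)/3 = y + 0.333333 to remove the quadratic term: y³ + p·y + q = 0 with p = s − (tr M)²/3 = -15.333333 and q = −2(tr M)³/27 + (tr M)·s/3 − det M = -6.074074.
Three real roots ⇒ use the trigonometric (Viète) form: r = 2√(−p/3) = 4.521553, φ = arccos(3q/(p·r)) = arccos(0.262831) = 1.304841 rad.
y_k = r·cos(φ/3 − 2πk/3) for k = 0, 1, 2 gives y = 4.100562, -0.400319, -3.700243.
λ_k = y_k + 0.333333 gives λ = 4.4339, -0.0670, -3.3669 (check: the sum is 1.0000 = tr M).

Hence λ_max = 4.4339 and λ_min = -3.3669.


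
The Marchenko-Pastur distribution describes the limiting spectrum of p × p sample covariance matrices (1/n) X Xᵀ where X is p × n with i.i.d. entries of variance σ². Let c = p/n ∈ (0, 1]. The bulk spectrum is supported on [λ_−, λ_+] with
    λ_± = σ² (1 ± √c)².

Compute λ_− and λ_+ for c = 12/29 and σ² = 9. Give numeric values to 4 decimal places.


c = 12/29 = 0.413793; √c = 0.643268.
λ_− = σ² (1 − √c)² = 9 · (1 − 0.643268)² = 9 · (0.356732)² = 1.145323.
λ_+ = σ² (1 + √c)² = 9 · (1 + 0.643268)² = 9 · (1.643268)² = 24.302953.

Rounded to 4 decimal places: λ_− ≈ 1.1453, λ_+ ≈ 24.3030.


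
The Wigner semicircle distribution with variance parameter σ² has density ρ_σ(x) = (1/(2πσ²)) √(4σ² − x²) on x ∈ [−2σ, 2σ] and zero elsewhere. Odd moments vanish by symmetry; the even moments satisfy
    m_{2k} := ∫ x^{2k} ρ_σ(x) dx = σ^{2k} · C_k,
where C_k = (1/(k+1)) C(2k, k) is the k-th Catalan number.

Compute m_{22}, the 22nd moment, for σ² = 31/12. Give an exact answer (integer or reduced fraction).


By the scaled semicircle moment identity, m_{2k} = σ^{2k} · C_k with k = 11.
C_11 = (1/(k+1)) · C(2k, k) = (1/12) · C(22, 11) = (1/12) · 705432 = 58786.
σ^{2k} = (σ²)^k = (31/12)^11 = 25408476896404831/743008370688.

Therefore m_{22} = σ^{22} · C_11 = (25408476896404831/743008370688) · 58786 = 746831361416027197583/371504185344.


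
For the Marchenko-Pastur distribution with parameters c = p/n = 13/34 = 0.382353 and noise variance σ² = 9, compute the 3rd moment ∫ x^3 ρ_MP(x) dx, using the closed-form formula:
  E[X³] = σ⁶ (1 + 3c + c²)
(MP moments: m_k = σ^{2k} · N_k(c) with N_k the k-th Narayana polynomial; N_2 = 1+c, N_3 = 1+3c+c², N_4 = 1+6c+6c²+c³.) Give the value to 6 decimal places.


E[X³] = σ⁶ (1 + 3c + c²) (third MP moment). With σ² = 9 (so σ⁶ = 729) and c = 13/34 = 0.382353: E[X³] = 729 · (1 + 3·0.382353 + (0.382353)²) = 729 · 2.293253.

So E[X^3] = 1671.781142.


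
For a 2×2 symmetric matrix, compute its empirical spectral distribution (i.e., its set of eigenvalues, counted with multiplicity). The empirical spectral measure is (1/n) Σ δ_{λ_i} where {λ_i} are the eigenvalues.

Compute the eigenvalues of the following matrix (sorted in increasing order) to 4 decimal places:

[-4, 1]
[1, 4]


Since M is real symmetric, both eigenvalues are real; they are the roots of det(λI − M) = λ² − (tr M) λ + det M.
tr M = -4 + 4 = 0.
det M = (-4)·4 − 1² = -16 − 1 = -17.
Characteristic polynomial: λ² − 17 = 0.
Discriminant Δ = (tr M)² − 4·det M = 0 − (-68) = 68; √Δ = 8.246211.
λ = (tr M ± √Δ)/2 = (0 ± 8.246211)/2, giving (tr M − √Δ)/2 = -4.1231 and (tr M + √Δ)/2 = 4.1231.

Eigenvalues sorted in increasing order: [-4.1231, 4.1231].


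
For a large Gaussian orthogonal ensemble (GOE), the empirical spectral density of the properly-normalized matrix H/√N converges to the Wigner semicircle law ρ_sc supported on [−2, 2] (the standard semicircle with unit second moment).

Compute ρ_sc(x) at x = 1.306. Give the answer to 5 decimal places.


ρ_sc(x) = (1/(2π)) √(4 − x²). With x = 1.306:
  4 − x² = 4 − (1.306)² = 4 − 1.705636 = 2.294364.
  √(4 − x²) = 1.514716.
  1/(2π) = 0.159155.
  ρ_sc(1.306) = 0.159155 · 1.514716 = 0.241075.

Rounded to 5 decimal places: ρ_sc(1.306) ≈ 0.24107.


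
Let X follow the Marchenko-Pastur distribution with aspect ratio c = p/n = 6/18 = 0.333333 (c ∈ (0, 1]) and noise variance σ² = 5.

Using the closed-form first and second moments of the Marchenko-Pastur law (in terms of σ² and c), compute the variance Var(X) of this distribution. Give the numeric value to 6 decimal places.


Recall the MP moments m_1 = E[X] = σ² and m_2 = E[X²] = σ⁴ (1 + c).
m_1 = E[X] = σ² = 5, so m_1² = 25.
m_2 = E[X²] = σ⁴ (1 + c) = 25 · (1 + 0.333333) = 25 · 1.333333 = 33.333333.
(Note m_2 − m_1² simplifies to c · σ⁴ = 0.333333 · 25.)

Var(X) = m_2 − m_1² = 33.333333 − 25 = 8.333333.


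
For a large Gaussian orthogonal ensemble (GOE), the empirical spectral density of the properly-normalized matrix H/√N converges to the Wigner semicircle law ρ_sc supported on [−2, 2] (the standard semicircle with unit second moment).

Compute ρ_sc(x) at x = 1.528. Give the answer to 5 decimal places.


ρ_sc(x) = (1/(2π)) √(4 − x²). With x = 1.528:
  4 − x² = 4 − (1.528)² = 4 − 2.334784 = 1.665216.
  √(4 − x²) = 1.290432.
  1/(2π) = 0.159155.
  ρ_sc(1.528) = 0.159155 · 1.290432 = 0.205379.

Rounded to 5 decimal places: ρ_sc(1.528) ≈ 0.20538.


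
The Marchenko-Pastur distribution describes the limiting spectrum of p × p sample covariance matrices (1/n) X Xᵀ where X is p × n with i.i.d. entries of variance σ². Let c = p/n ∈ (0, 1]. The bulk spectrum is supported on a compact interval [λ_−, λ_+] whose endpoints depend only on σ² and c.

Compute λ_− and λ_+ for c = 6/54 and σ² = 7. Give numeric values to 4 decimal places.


c = 6/54 = 0.111111; √c = 0.333333.
λ_− = σ² (1 − √c)² = 7 · (1 − 0.333333)² = 7 · (0.666667)² = 3.111111.
λ_+ = σ² (1 + √c)² = 7 · (1 + 0.333333)² = 7 · (1.333333)² = 12.444444.

Rounded to 4 decimal places: λ_− ≈ 3.1111, λ_+ ≈ 12.4444.


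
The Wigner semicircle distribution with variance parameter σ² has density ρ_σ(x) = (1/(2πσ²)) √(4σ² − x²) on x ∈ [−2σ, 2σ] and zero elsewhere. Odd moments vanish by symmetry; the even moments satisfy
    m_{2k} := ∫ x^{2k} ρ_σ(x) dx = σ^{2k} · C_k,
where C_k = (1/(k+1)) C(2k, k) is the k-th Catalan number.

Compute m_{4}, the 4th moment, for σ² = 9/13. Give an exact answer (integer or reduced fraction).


By the scaled semicircle moment identity, m_{2k} = σ^{2k} · C_k with k = 2.
C_2 = (1/(k+1)) · C(2k, k) = (1/3) · C(4, 2) = (1/3) · 6 = 2.
σ^{2k} = (σ²)^k = (9/13)^2 = 81/169.

Therefore m_{4} = σ^{4} · C_2 = (81/169) · 2 = 162/169.


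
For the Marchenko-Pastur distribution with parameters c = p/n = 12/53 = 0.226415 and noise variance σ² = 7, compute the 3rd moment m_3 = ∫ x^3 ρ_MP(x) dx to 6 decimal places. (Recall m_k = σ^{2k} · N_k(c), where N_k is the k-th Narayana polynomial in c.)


E[X³] = σ⁶ (1 + 3c + c²) (third MP moment). With σ² = 7 (so σ⁶ = 343) and c = 12/53 = 0.226415: E[X³] = 343 · (1 + 3·0.226415 + (0.226415)²) = 343 · 1.730509.

So E[X^3] = 593.564614.


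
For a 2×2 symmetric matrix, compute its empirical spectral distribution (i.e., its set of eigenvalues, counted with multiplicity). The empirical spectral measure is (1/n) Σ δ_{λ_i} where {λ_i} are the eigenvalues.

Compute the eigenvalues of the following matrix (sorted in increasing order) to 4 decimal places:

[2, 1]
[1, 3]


Since M is real symmetric, both eigenvalues are real; they are the roots of det(λI − M) = λ² − (tr M) λ + det M.
tr M = 2 + 3 = 5.
det M = 2·3 − 1² = 6 − 1 = 5.
Characteristic polynomial: λ² − 5λ + 5 = 0.
Discriminant Δ = (tr M)² − 4·det M = 25 − 20 = 5; √Δ = 2.236068.
λ = (tr M ± √Δ)/2 = (5 ± 2.236068)/2, giving (tr M − √Δ)/2 = 1.3820 and (tr M + √Δ)/2 = 3.6180.

Eigenvalues sorted in increasing order: [1.3820, 3.6180].
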